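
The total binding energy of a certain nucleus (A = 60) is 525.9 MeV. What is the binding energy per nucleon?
B.E./A = 525.9/60 = 8.765 MeV/nucleon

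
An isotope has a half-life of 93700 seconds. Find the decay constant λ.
λ = ln(2)/t½ = 7.398e-6 second⁻¹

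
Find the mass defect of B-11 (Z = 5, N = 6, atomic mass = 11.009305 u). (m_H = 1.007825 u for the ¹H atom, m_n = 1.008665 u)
Δm = Z·m_H + N·m_n − M = 0.08181 u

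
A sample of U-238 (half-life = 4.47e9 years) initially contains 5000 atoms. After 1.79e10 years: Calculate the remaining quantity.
N = N₀(1/2)^(t/t½) = 311.5 atoms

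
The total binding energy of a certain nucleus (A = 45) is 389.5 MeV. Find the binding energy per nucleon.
B.E./A = 389.5/45 = 8.656 MeV/nucleon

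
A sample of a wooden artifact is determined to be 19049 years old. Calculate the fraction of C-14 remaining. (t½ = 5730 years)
N/N₀ = (1/2)^(t/t½) = 0.09983 = 9.98%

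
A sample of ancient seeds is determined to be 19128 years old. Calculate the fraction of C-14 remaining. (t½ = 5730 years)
N/N₀ = (1/2)^(t/t½) = 0.09888 = 9.89%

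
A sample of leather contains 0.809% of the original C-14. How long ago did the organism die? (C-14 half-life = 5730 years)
Age = t½ × log₂(1/ratio) = 39820 years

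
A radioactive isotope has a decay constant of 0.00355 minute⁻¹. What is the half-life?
t½ = ln(2)/λ = 195.3 minutes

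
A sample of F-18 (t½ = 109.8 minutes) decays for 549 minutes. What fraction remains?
N/N₀ = (1/2)^(t/t½) = 0.03125 = 3.12%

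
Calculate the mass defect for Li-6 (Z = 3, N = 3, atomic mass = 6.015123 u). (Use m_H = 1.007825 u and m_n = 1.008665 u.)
Δm = Z·m_H + N·m_n − M = 0.03435 u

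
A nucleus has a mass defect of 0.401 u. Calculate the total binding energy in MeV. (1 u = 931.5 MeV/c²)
B.E. = Δm × 931.5 = 373.5 MeV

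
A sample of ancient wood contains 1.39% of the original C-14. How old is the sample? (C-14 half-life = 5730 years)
Age = t½ × log₂(1/ratio) = 35350 years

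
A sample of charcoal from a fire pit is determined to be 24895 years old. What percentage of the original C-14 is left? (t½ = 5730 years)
N/N₀ = (1/2)^(t/t½) = 0.04922 = 4.92%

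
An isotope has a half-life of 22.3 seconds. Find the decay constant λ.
λ = ln(2)/t½ = 0.03108 second⁻¹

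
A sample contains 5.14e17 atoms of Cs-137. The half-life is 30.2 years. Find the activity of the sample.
A = λN = 1.18e16 decays/year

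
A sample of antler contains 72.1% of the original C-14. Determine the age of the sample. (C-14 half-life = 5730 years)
Age = t½ × log₂(1/ratio) = 2704 years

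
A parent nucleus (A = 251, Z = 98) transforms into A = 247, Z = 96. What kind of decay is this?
ΔA = -4, ΔZ = -2 ⇒ alpha decay (α)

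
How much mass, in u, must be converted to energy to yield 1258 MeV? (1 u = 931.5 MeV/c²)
m = E/c² = 1.351 u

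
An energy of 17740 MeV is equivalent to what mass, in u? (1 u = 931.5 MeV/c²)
m = E/c² = 19.04 u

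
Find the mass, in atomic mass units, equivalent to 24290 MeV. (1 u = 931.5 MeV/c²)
m = E/c² = 26.08 u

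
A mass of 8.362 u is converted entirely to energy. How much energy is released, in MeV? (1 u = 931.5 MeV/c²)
E = mc² = 7789 MeV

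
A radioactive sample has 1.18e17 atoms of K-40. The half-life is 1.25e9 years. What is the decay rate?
A = λN = 6.543e7 decays/year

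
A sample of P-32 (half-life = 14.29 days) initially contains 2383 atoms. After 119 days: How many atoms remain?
N = N₀(1/2)^(t/t½) = 7.418 atoms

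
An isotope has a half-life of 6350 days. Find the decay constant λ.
λ = ln(2)/t½ = 1.092e-4 day⁻¹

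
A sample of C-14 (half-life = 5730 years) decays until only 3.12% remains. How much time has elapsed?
t = t½ × log₂(N₀/N) = 28660 years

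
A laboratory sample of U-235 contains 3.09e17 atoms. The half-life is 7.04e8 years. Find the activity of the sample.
A = λN = 3.042e8 decays/year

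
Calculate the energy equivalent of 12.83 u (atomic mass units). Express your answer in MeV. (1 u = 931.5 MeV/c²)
E = mc² = 11950 MeV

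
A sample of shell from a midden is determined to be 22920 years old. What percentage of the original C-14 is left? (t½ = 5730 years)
N/N₀ = (1/2)^(t/t½) = 0.0625 = 6.25%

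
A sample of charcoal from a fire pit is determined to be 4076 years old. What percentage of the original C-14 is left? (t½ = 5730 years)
N/N₀ = (1/2)^(t/t½) = 0.6108 = 61.1%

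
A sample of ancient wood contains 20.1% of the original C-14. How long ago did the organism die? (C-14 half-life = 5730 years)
Age = t½ × log₂(1/ratio) = 13260 years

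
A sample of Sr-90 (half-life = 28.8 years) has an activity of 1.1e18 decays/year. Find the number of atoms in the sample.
N = A/λ = 4.57e19 atoms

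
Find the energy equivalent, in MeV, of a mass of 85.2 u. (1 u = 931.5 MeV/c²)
E = mc² = 79360 MeV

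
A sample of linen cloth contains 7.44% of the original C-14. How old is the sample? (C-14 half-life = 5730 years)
Age = t½ × log₂(1/ratio) = 21480 years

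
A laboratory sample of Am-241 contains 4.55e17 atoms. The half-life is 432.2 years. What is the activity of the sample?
A = λN = 7.297e14 decays/year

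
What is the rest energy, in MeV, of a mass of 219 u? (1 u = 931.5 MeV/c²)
E = mc² = 2.04e5 MeV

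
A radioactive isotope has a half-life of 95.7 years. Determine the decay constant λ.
λ = ln(2)/t½ = 0.007243 year⁻¹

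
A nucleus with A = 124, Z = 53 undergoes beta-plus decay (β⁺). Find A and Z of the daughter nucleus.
Daughter: A = 124, Z = 52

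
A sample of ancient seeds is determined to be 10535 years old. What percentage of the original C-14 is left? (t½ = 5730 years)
N/N₀ = (1/2)^(t/t½) = 0.2796 = 28%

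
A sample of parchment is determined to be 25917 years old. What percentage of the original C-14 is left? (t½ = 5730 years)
N/N₀ = (1/2)^(t/t½) = 0.04349 = 4.35%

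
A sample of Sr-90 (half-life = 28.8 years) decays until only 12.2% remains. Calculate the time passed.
t = t½ × log₂(N₀/N) = 87.41 years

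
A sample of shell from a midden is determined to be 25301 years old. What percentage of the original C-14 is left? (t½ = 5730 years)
N/N₀ = (1/2)^(t/t½) = 0.04686 = 4.69%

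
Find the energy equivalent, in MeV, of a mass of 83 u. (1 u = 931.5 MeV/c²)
E = mc² = 77310 MeV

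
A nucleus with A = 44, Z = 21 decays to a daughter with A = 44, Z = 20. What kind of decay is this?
ΔA = 0, ΔZ = -1 ⇒ beta-plus decay (β⁺) or electron capture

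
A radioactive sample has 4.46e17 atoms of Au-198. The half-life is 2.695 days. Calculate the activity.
A = λN = 1.147e17 decays/day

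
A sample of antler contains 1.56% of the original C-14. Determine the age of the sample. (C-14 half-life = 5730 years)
Age = t½ × log₂(1/ratio) = 34390 years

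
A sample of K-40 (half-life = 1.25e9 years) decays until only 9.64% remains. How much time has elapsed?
t = t½ × log₂(N₀/N) = 4.219e9 years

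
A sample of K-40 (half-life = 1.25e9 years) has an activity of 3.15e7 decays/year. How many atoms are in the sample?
N = A/λ = 5.681e16 atoms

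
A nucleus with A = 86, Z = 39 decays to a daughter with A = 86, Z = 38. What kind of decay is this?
ΔA = 0, ΔZ = -1 ⇒ beta-plus decay (β⁺) or electron capture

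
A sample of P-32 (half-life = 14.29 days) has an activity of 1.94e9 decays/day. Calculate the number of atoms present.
N = A/λ = 4e10 atoms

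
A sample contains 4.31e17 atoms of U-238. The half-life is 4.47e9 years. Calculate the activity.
A = λN = 6.683e7 decays/year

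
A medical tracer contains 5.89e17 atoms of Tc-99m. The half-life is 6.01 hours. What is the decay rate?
A = λN = 6.793e16 decays/hour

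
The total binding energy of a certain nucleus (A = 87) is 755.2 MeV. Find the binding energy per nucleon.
B.E./A = 755.2/87 = 8.68 MeV/nucleon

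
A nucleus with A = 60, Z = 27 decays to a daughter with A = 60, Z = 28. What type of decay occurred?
ΔA = 0, ΔZ = +1 ⇒ beta-minus decay (β⁻)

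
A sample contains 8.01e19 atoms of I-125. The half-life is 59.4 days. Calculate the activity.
A = λN = 9.347e17 decays/day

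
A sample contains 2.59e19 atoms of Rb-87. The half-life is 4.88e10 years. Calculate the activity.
A = λN = 3.679e8 decays/year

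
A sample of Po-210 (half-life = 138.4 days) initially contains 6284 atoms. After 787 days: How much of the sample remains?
N = N₀(1/2)^(t/t½) = 122 atoms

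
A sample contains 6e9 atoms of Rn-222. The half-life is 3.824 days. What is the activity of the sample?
A = λN = 1.088e9 decays/day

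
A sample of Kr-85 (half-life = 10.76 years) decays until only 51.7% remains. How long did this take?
t = t½ × log₂(N₀/N) = 10.24 years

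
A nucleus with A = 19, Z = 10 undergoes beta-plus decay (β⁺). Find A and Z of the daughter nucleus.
Daughter: A = 19, Z = 9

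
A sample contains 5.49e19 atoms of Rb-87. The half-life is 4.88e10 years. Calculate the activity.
A = λN = 7.798e8 decays/year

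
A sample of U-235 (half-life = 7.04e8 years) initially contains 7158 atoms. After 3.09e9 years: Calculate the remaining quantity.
N = N₀(1/2)^(t/t½) = 341.6 atoms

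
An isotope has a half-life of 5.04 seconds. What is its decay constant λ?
λ = ln(2)/t½ = 0.1375 second⁻¹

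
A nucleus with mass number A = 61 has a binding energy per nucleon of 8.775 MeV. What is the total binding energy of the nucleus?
B.E. = 8.775 × 61 = 535.3 MeV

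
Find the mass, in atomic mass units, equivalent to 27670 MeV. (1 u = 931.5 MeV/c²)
m = E/c² = 29.7 u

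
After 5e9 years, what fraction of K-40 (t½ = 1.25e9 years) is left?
N/N₀ = (1/2)^(t/t½) = 0.0625 = 6.25%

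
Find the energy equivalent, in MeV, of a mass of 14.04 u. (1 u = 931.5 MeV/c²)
E = mc² = 13080 MeV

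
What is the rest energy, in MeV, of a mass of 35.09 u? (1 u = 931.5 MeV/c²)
E = mc² = 32690 MeV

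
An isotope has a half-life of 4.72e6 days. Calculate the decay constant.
λ = ln(2)/t½ = 1.469e-7 day⁻¹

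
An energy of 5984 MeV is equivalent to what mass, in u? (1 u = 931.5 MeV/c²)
m = E/c² = 6.424 u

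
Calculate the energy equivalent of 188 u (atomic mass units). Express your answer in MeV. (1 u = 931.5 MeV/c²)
E = mc² = 1.751e5 MeV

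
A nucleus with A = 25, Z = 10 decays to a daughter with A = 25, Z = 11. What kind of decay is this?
ΔA = 0, ΔZ = +1 ⇒ beta-minus decay (β⁻)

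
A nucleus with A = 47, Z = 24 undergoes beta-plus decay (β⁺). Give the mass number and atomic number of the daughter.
Daughter: A = 47, Z = 23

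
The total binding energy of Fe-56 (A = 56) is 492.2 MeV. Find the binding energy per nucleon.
B.E./A = 492.2/56 = 8.789 MeV/nucleon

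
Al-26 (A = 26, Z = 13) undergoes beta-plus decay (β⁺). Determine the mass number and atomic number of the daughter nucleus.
Daughter: A = 26, Z = 12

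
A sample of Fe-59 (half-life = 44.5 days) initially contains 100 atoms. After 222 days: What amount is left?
N = N₀(1/2)^(t/t½) = 3.149 atoms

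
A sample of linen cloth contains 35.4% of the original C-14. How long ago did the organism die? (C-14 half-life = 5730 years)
Age = t½ × log₂(1/ratio) = 8585 years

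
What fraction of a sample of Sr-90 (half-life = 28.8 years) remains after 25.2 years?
N/N₀ = (1/2)^(t/t½) = 0.5453 = 54.5%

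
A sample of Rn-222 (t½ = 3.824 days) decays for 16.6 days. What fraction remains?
N/N₀ = (1/2)^(t/t½) = 0.04934 = 4.93%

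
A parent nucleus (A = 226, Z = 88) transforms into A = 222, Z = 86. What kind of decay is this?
ΔA = -4, ΔZ = -2 ⇒ alpha decay (α)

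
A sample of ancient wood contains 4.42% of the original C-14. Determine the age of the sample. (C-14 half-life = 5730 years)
Age = t½ × log₂(1/ratio) = 25780 years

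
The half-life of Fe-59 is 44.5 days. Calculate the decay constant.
λ = ln(2)/t½ = 0.01558 day⁻¹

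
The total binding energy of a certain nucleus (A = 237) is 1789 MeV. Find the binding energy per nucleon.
B.E./A = 1789/237 = 7.549 MeV/nucleon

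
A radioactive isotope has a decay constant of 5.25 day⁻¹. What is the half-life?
t½ = ln(2)/λ = 0.132 days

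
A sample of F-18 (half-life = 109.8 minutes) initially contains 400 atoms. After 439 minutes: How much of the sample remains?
N = N₀(1/2)^(t/t½) = 25.03 atoms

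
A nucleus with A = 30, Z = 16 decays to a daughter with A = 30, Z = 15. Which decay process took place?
ΔA = 0, ΔZ = -1 ⇒ beta-plus decay (β⁺) or electron capture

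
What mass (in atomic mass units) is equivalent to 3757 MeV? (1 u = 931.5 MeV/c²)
m = E/c² = 4.033 u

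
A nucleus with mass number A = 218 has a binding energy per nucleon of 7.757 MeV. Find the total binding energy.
B.E. = 7.757 × 218 = 1691 MeV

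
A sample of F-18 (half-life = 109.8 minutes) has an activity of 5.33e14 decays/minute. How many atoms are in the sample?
N = A/λ = 8.443e16 atoms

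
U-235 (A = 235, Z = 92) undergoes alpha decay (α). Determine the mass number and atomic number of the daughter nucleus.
Daughter: A = 231, Z = 90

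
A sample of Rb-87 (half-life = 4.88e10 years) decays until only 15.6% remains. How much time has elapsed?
t = t½ × log₂(N₀/N) = 1.308e11 years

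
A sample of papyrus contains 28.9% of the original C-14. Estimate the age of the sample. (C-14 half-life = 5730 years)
Age = t½ × log₂(1/ratio) = 10260 years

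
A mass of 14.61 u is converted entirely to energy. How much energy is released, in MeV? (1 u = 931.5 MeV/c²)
E = mc² = 13610 MeV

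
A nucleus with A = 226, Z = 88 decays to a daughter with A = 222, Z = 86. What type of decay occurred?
ΔA = -4, ΔZ = -2 ⇒ alpha decay (α)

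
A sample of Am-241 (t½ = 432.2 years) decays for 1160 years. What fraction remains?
N/N₀ = (1/2)^(t/t½) = 0.1556 = 15.6%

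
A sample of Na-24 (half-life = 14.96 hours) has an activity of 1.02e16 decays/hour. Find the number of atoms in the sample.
N = A/λ = 2.201e17 atoms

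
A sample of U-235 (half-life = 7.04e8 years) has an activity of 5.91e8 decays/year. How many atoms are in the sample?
N = A/λ = 6.003e17 atoms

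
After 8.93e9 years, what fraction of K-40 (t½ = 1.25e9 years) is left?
N/N₀ = (1/2)^(t/t½) = 0.00707 = 0.707%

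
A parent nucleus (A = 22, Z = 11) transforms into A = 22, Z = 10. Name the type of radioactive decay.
ΔA = 0, ΔZ = -1 ⇒ beta-plus decay (β⁺) or electron capture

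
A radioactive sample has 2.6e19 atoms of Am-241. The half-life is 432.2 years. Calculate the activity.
A = λN = 4.17e16 decays/year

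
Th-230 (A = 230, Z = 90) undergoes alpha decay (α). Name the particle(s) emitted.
α particle = ⁴₂He (2 protons + 2 neutrons)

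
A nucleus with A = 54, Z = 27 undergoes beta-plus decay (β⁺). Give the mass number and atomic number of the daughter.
Daughter: A = 54, Z = 26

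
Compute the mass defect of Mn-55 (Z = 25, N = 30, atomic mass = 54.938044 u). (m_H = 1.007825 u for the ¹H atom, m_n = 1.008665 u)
Δm = Z·m_H + N·m_n − M = 0.5175 u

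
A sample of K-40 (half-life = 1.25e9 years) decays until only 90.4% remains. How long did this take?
t = t½ × log₂(N₀/N) = 1.82e8 years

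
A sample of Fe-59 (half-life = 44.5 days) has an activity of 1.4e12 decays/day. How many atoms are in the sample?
N = A/λ = 8.988e13 atoms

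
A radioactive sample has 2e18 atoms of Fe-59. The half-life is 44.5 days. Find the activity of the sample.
A = λN = 3.115e16 decays/day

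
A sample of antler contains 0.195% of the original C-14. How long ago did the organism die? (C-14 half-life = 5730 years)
Age = t½ × log₂(1/ratio) = 51580 years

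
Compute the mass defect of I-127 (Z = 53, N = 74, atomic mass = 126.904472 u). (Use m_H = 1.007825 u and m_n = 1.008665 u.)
Δm = Z·m_H + N·m_n − M = 1.151 u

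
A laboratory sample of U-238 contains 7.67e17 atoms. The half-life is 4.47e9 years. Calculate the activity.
A = λN = 1.189e8 decays/year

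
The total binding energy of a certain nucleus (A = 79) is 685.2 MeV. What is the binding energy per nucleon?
B.E./A = 685.2/79 = 8.673 MeV/nucleon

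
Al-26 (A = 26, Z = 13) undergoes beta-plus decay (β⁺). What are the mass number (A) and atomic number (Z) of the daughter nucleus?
Daughter: A = 26, Z = 12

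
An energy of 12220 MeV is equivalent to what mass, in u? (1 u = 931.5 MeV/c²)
m = E/c² = 13.12 u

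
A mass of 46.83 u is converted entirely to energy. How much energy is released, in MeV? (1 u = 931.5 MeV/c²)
E = mc² = 43620 MeV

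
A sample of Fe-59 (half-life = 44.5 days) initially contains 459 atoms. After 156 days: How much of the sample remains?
N = N₀(1/2)^(t/t½) = 40.41 atoms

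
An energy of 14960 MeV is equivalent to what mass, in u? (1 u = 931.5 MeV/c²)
m = E/c² = 16.06 u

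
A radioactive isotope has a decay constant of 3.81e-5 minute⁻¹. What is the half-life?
t½ = ln(2)/λ = 18190 minutes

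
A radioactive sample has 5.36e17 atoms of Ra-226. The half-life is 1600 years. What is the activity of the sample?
A = λN = 2.322e14 decays/year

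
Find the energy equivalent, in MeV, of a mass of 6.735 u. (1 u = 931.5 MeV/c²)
E = mc² = 6274 MeV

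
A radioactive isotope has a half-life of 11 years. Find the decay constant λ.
λ = ln(2)/t½ = 0.06301 year⁻¹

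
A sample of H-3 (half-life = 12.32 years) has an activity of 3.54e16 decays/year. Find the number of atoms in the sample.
N = A/λ = 6.292e17 atoms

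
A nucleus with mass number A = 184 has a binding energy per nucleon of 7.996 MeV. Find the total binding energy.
B.E. = 7.996 × 184 = 1471 MeV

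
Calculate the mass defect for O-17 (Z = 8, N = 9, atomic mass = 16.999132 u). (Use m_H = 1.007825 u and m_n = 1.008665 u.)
Δm = Z·m_H + N·m_n − M = 0.1415 u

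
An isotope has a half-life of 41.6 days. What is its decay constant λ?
λ = ln(2)/t½ = 0.01666 day⁻¹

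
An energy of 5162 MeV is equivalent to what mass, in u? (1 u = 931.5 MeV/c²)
m = E/c² = 5.542 u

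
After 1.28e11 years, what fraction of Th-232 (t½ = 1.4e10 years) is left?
N/N₀ = (1/2)^(t/t½) = 0.001769 = 0.177%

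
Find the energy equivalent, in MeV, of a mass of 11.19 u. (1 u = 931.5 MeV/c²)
E = mc² = 10420 MeV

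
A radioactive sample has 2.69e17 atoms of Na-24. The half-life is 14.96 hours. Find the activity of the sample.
A = λN = 1.246e16 decays/hour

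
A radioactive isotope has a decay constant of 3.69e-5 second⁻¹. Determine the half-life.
t½ = ln(2)/λ = 18780 seconds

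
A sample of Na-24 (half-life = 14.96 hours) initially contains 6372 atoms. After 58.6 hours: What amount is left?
N = N₀(1/2)^(t/t½) = 421.8 atoms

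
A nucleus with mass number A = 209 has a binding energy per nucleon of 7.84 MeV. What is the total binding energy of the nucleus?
B.E. = 7.84 × 209 = 1639 MeV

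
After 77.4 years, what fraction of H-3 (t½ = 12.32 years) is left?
N/N₀ = (1/2)^(t/t½) = 0.01285 = 1.28%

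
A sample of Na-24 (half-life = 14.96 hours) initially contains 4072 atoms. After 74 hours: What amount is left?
N = N₀(1/2)^(t/t½) = 132.1 atoms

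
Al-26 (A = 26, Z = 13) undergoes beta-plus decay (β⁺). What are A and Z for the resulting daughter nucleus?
Daughter: A = 26, Z = 12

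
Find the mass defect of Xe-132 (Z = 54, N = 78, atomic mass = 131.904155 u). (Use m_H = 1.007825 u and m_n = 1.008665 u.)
Δm = Z·m_H + N·m_n − M = 1.194 u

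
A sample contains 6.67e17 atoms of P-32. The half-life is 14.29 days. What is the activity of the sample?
A = λN = 3.235e16 decays/day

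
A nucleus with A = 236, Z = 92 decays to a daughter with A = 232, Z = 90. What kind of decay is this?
ΔA = -4, ΔZ = -2 ⇒ alpha decay (α)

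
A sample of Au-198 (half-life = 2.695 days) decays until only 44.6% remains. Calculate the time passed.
t = t½ × log₂(N₀/N) = 3.139 days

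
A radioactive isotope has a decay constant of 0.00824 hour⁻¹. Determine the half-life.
t½ = ln(2)/λ = 84.12 hours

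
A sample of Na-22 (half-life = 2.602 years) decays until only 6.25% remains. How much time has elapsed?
t = t½ × log₂(N₀/N) = 10.41 years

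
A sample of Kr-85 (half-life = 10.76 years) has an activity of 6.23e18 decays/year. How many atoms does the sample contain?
N = A/λ = 9.671e19 atoms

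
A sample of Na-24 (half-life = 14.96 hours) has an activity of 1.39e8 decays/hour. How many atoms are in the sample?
N = A/λ = 3e9 atoms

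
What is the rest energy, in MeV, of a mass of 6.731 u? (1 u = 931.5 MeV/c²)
E = mc² = 6270 MeV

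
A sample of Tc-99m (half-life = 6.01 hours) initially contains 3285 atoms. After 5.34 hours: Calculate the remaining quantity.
N = N₀(1/2)^(t/t½) = 1774 atoms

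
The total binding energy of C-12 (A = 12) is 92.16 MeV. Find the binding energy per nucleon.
B.E./A = 92.16/12 = 7.68 MeV/nucleon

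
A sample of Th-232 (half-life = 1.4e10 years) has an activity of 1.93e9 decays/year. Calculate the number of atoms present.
N = A/λ = 3.898e19 atoms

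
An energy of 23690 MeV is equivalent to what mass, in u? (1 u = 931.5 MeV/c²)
m = E/c² = 25.43 u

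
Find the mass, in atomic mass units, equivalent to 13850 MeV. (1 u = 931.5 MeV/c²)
m = E/c² = 14.87 u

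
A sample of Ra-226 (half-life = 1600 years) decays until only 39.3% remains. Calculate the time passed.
t = t½ × log₂(N₀/N) = 2156 years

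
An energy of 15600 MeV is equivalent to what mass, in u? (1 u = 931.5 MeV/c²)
m = E/c² = 16.75 u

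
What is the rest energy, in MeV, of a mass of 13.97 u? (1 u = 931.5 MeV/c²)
E = mc² = 13010 MeV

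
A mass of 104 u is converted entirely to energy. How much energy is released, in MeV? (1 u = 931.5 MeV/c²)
E = mc² = 96880 MeV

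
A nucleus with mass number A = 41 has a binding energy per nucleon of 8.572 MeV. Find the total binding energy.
B.E. = 8.572 × 41 = 351.5 MeV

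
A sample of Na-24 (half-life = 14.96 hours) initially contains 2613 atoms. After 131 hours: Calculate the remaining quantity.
N = N₀(1/2)^(t/t½) = 6.041 atoms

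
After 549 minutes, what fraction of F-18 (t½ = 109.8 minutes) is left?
N/N₀ = (1/2)^(t/t½) = 0.03125 = 3.12%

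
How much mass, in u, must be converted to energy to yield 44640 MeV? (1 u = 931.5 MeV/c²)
m = E/c² = 47.92 u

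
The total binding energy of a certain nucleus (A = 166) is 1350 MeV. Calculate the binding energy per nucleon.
B.E./A = 1350/166 = 8.133 MeV/nucleon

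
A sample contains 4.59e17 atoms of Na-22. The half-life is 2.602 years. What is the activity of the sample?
A = λN = 1.223e17 decays/year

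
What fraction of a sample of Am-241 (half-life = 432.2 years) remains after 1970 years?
N/N₀ = (1/2)^(t/t½) = 0.04245 = 4.25%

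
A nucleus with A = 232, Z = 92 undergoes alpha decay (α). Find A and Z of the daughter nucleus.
Daughter: A = 228, Z = 90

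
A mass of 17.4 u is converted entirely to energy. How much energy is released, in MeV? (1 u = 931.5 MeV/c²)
E = mc² = 16210 MeV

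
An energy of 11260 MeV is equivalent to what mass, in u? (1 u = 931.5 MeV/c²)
m = E/c² = 12.09 u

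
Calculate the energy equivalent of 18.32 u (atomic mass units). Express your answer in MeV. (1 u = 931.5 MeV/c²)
E = mc² = 17070 MeV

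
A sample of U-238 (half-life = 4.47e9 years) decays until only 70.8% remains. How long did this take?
t = t½ × log₂(N₀/N) = 2.227e9 years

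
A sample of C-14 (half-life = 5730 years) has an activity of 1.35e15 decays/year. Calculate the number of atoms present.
N = A/λ = 1.116e19 atoms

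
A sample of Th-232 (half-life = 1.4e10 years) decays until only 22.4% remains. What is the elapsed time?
t = t½ × log₂(N₀/N) = 3.022e10 years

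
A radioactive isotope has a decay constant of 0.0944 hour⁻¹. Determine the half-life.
t½ = ln(2)/λ = 7.343 hours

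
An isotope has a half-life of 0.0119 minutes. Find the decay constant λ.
λ = ln(2)/t½ = 58.25 minute⁻¹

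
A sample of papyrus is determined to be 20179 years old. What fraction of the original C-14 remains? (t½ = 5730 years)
N/N₀ = (1/2)^(t/t½) = 0.08707 = 8.71%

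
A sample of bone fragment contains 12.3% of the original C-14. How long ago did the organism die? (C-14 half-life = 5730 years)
Age = t½ × log₂(1/ratio) = 17320 years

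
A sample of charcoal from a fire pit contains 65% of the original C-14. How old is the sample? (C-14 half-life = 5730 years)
Age = t½ × log₂(1/ratio) = 3561 years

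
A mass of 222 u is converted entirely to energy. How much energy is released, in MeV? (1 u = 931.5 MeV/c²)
E = mc² = 2.068e5 MeV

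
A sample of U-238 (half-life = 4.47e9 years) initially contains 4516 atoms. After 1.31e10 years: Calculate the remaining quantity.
N = N₀(1/2)^(t/t½) = 592.3 atoms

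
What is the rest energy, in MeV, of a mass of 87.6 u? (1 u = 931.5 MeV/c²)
E = mc² = 81600 MeV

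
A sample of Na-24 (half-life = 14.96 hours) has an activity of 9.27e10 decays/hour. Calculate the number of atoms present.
N = A/λ = 2.001e12 atoms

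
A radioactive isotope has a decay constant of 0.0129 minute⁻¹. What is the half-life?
t½ = ln(2)/λ = 53.73 minutes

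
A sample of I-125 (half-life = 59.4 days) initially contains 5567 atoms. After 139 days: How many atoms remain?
N = N₀(1/2)^(t/t½) = 1099 atoms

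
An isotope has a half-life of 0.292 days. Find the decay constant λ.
λ = ln(2)/t½ = 2.374 day⁻¹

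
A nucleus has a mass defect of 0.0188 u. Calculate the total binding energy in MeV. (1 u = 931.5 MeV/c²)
B.E. = Δm × 931.5 = 17.51 MeV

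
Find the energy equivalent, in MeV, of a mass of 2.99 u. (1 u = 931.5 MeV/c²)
E = mc² = 2785 MeV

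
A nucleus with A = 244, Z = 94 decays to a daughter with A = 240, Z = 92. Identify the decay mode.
ΔA = -4, ΔZ = -2 ⇒ alpha decay (α)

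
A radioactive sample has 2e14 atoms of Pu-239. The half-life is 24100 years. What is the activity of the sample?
A = λN = 5.752e9 decays/year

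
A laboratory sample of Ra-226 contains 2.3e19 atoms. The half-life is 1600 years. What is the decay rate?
A = λN = 9.964e15 decays/year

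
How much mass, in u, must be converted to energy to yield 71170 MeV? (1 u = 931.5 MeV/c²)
m = E/c² = 76.4 u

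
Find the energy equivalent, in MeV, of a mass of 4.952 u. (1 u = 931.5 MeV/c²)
E = mc² = 4613 MeV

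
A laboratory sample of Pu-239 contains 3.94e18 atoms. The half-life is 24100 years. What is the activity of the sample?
A = λN = 1.133e14 decays/year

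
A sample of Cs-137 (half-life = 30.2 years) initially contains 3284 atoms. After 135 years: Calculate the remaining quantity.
N = N₀(1/2)^(t/t½) = 148.2 atoms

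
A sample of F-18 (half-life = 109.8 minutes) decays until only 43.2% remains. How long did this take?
t = t½ × log₂(N₀/N) = 133 minutes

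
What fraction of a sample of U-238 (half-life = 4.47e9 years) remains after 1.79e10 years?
N/N₀ = (1/2)^(t/t½) = 0.06231 = 6.23%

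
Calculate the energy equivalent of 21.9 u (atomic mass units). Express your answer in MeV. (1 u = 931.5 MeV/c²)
E = mc² = 20400 MeV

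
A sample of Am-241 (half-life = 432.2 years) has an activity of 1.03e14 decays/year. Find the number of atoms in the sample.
N = A/λ = 6.422e16 atoms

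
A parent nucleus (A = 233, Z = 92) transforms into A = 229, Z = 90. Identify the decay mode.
ΔA = -4, ΔZ = -2 ⇒ alpha decay (α)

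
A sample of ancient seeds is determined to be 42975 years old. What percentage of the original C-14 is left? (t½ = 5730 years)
N/N₀ = (1/2)^(t/t½) = 0.005524 = 0.552%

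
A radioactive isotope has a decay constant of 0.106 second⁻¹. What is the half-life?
t½ = ln(2)/λ = 6.539 seconds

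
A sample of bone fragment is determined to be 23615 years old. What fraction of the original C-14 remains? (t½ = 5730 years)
N/N₀ = (1/2)^(t/t½) = 0.05746 = 5.75%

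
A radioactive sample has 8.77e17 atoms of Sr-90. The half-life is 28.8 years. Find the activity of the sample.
A = λN = 2.111e16 decays/year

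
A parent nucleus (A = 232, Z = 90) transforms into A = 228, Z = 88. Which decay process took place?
ΔA = -4, ΔZ = -2 ⇒ alpha decay (α)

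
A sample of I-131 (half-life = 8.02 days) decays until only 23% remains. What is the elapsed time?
t = t½ × log₂(N₀/N) = 17 days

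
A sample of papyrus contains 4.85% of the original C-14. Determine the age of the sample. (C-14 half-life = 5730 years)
Age = t½ × log₂(1/ratio) = 25020 years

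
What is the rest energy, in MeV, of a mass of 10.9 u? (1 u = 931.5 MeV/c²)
E = mc² = 10150 MeV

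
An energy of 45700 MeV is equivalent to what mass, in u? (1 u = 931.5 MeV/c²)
m = E/c² = 49.06 u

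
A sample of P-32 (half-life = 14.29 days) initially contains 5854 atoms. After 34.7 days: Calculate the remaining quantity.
N = N₀(1/2)^(t/t½) = 1088 atoms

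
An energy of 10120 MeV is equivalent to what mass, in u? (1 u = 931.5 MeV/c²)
m = E/c² = 10.86 u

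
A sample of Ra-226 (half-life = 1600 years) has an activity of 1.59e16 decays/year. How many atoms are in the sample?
N = A/λ = 3.67e19 atoms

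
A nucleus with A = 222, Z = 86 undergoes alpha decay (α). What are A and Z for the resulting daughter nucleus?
Daughter: A = 218, Z = 84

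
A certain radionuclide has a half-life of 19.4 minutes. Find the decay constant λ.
λ = ln(2)/t½ = 0.03573 minute⁻¹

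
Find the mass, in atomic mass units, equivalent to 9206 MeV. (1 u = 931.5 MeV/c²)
m = E/c² = 9.883 u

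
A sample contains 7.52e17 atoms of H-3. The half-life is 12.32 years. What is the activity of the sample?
A = λN = 4.231e16 decays/year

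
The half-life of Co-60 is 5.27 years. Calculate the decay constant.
λ = ln(2)/t½ = 0.1315 year⁻¹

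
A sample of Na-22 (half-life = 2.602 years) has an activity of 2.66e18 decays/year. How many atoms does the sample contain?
N = A/λ = 9.985e18 atoms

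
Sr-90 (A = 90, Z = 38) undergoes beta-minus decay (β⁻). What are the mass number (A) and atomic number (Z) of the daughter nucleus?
Daughter: A = 90, Z = 39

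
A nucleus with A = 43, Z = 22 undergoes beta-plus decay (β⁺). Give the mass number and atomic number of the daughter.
Daughter: A = 43, Z = 21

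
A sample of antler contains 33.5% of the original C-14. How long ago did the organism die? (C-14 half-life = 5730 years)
Age = t½ × log₂(1/ratio) = 9041 years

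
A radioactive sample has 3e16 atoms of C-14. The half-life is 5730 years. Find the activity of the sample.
A = λN = 3.629e12 decays/year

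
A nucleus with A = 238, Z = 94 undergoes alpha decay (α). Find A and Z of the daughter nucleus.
Daughter: A = 234, Z = 92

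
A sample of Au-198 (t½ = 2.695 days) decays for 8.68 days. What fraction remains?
N/N₀ = (1/2)^(t/t½) = 0.1073 = 10.7%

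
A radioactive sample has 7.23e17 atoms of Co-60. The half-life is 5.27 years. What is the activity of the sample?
A = λN = 9.509e16 decays/year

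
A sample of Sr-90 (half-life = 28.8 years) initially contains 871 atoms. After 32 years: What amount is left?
N = N₀(1/2)^(t/t½) = 403.2 atoms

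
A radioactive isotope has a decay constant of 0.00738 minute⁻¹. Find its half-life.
t½ = ln(2)/λ = 93.92 minutes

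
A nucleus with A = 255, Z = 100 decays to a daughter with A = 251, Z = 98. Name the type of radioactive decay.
ΔA = -4, ΔZ = -2 ⇒ alpha decay (α)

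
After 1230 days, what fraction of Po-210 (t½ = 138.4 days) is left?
N/N₀ = (1/2)^(t/t½) = 0.002112 = 0.211%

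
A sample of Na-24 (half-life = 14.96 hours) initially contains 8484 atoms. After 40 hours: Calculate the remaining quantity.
N = N₀(1/2)^(t/t½) = 1330 atoms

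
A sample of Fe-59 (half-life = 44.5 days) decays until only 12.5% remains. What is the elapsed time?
t = t½ × log₂(N₀/N) = 133.5 days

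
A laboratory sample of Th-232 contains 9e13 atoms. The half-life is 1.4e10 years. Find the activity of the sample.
A = λN = 4456 decays/year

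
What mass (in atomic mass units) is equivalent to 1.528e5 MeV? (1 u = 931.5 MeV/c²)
m = E/c² = 164 u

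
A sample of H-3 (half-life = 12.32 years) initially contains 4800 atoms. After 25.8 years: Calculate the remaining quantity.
N = N₀(1/2)^(t/t½) = 1124 atoms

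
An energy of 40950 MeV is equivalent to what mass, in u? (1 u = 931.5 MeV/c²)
m = E/c² = 43.96 u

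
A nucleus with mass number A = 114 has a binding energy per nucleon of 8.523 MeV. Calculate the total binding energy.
B.E. = 8.523 × 114 = 971.6 MeV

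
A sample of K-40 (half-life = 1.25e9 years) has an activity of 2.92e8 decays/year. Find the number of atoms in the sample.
N = A/λ = 5.266e17 atoms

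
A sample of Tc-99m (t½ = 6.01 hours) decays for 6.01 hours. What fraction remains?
N/N₀ = (1/2)^(t/t½) = 0.5 = 50%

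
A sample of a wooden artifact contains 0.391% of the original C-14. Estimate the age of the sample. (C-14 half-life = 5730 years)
Age = t½ × log₂(1/ratio) = 45830 years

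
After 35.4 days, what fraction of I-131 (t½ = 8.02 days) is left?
N/N₀ = (1/2)^(t/t½) = 0.04691 = 4.69%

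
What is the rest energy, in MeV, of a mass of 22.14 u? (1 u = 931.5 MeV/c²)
E = mc² = 20620 MeV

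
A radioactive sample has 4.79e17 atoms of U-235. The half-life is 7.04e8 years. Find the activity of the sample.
A = λN = 4.716e8 decays/year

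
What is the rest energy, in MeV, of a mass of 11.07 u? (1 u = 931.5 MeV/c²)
E = mc² = 10310 MeV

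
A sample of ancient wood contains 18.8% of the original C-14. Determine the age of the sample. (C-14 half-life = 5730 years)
Age = t½ × log₂(1/ratio) = 13820 years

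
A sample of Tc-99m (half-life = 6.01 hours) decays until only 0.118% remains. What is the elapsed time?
t = t½ × log₂(N₀/N) = 58.46 hours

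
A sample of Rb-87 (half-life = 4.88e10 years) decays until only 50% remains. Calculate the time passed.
t = t½ × log₂(N₀/N) = 4.88e10 years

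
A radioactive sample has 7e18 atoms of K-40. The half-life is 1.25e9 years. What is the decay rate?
A = λN = 3.882e9 decays/year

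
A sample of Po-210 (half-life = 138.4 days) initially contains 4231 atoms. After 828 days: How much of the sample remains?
N = N₀(1/2)^(t/t½) = 66.91 atoms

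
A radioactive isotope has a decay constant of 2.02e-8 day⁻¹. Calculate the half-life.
t½ = ln(2)/λ = 3.431e7 days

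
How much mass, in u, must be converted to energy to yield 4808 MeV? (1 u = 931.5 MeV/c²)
m = E/c² = 5.162 u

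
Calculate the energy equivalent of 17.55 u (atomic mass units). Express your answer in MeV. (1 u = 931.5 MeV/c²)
E = mc² = 16350 MeV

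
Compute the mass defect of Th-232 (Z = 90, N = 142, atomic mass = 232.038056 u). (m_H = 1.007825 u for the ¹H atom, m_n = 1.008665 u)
Δm = Z·m_H + N·m_n − M = 1.897 u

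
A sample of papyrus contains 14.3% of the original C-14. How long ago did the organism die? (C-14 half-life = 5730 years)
Age = t½ × log₂(1/ratio) = 16080 years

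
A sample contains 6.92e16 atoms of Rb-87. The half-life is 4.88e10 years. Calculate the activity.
A = λN = 9.829e5 decays/year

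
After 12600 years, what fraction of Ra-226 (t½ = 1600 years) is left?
N/N₀ = (1/2)^(t/t½) = 0.00426 = 0.426%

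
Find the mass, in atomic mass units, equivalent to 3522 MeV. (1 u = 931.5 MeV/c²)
m = E/c² = 3.781 u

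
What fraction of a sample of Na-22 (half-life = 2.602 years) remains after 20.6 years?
N/N₀ = (1/2)^(t/t½) = 0.004138 = 0.414%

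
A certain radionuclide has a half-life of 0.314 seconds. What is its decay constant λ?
λ = ln(2)/t½ = 2.207 second⁻¹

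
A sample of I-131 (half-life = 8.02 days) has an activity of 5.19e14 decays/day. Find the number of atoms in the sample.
N = A/λ = 6.005e15 atoms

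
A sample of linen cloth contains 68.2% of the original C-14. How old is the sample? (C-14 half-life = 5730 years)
Age = t½ × log₂(1/ratio) = 3164 years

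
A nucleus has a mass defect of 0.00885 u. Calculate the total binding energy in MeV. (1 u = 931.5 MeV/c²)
B.E. = Δm × 931.5 = 8.244 MeV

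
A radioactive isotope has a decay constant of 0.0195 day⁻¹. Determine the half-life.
t½ = ln(2)/λ = 35.55 days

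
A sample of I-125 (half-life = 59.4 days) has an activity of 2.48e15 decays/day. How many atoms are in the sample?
N = A/λ = 2.125e17 atoms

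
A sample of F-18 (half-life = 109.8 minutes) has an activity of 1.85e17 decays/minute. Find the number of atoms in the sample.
N = A/λ = 2.931e19 atoms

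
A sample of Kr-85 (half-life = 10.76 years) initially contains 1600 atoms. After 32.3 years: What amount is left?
N = N₀(1/2)^(t/t½) = 199.7 atoms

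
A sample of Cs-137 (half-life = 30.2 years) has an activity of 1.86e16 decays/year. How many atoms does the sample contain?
N = A/λ = 8.104e17 atoms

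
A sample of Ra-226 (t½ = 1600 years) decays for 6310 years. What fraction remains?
N/N₀ = (1/2)^(t/t½) = 0.06498 = 6.5%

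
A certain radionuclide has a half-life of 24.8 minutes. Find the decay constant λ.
λ = ln(2)/t½ = 0.02795 minute⁻¹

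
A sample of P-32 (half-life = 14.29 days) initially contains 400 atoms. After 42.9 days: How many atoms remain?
N = N₀(1/2)^(t/t½) = 49.93 atoms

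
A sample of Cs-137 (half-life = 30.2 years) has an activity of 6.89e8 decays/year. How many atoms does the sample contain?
N = A/λ = 3.002e10 atoms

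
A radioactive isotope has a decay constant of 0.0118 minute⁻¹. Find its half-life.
t½ = ln(2)/λ = 58.74 minutes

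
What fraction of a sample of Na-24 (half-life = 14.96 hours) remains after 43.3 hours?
N/N₀ = (1/2)^(t/t½) = 0.1345 = 13.4%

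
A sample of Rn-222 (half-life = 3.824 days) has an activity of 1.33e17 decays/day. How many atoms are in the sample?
N = A/λ = 7.337e17 atoms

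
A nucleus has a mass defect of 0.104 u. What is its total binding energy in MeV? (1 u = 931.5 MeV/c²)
B.E. = Δm × 931.5 = 96.88 MeV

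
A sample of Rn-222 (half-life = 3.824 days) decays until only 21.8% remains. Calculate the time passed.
t = t½ × log₂(N₀/N) = 8.404 days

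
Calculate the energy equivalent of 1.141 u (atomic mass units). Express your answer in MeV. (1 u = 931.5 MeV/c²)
E = mc² = 1063 MeV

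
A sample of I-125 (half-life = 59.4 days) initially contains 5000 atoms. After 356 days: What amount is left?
N = N₀(1/2)^(t/t½) = 78.49 atoms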